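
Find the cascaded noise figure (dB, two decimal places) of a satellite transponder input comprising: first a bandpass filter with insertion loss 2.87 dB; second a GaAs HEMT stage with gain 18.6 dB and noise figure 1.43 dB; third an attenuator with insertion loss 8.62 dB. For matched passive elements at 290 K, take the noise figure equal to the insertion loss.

4.56 dB

Convert to linear (a loss of L dB is a gain of −L dB): F_i = 10^(NF_i/10), G_i = 10^(G_i,dB/10)
  Stage 1: F_1 = 10^(2.87/10) = 1.936, G_1 = 10^(−2.87/10) = 0.5164
  Stage 2: F_2 = 10^(1.43/10) = 1.390, G_2 = 10^(18.6/10) = 72.44
  Stage 3: F_3 = 10^(8.62/10) = 7.278, G_3 = 10^(−8.62/10) = 0.1374
Friis cascade:
  F = 1.936 + (1.390 − 1)/0.5164 + (7.278 − 1)/37.41 = 2.859
NF = 10 log₁₀(2.859) = 4.56 dB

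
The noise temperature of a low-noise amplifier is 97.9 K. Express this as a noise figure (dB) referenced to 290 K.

F = 1 + T_e/T₀ = 1 + 97.9/290 = 1.33759
NF = 10 log₁₀(1.33759) = 1.26 dB

1.26 dB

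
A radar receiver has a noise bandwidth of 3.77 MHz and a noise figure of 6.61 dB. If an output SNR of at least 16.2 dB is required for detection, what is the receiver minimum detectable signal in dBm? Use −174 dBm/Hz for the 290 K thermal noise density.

Sensitivity = −174 + 10 log₁₀(B) + NF + SNR_min
= −174 + 65.76 + 6.61 + 16.2
= −85.43 dBm → −85.4 dBm

−85.4 dBm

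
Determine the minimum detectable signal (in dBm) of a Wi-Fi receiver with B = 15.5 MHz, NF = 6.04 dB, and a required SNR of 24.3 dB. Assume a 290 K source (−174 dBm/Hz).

−71.8 dBm

Sensitivity = −174 + 10 log₁₀(B) + NF + SNR_min
= −174 + 71.9 + 6.04 + 24.3
= −71.76 dBm → −71.8 dBm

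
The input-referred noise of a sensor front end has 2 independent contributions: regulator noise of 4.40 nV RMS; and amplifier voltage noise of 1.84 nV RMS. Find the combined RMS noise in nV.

4.77 nV

Uncorrelated sources add in power (mean-square): V_tot = √(ΣV_i²)
V_tot = √[(4.40×10⁻⁹)² + (1.84×10⁻⁹)²] = 4.77×10⁻⁹ V = 4.77 nV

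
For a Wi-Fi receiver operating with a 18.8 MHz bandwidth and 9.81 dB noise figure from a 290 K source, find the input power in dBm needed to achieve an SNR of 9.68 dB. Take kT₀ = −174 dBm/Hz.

−81.8 dBm

Sensitivity = −174 + 10 log₁₀(B) + NF + SNR_min
= −174 + 72.74 + 9.81 + 9.68
= −81.77 dBm → −81.8 dBm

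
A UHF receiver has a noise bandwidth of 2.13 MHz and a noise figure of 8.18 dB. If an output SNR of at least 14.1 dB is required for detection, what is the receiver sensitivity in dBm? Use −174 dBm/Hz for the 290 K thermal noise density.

Sensitivity = −174 + 10 log₁₀(B) + NF + SNR_min
= −174 + 63.28 + 8.18 + 14.1
= −88.44 dBm → −88.4 dBm

−88.4 dBm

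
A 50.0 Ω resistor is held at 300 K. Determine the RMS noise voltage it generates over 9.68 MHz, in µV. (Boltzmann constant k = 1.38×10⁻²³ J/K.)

V_n = √(4kTRB)
4kTRB = 4 × 1.38×10⁻²³ × 300 × 5.00×10¹ × 9.68×10⁶ = 8.02×10⁻¹² V²
V_n = √(8.02×10⁻¹²) = 2.83×10⁻⁶ V = 2.83 µV

2.83 µV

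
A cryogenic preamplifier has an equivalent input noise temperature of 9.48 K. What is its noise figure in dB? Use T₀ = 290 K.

F = 1 + T_e/T₀ = 1 + 9.48/290 = 1.03269
NF = 10 log₁₀(1.03269) = 0.140 dB

0.140 dB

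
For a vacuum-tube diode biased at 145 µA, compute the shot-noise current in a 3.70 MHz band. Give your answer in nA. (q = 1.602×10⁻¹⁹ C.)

13.1 nA

I_n = √(2qI·B)
2qI·B = 2 × 1.602×10⁻¹⁹ × 1.45×10⁻⁴ × 3.70×10⁶ = 1.72×10⁻¹⁶ A²
I_n = √(1.72×10⁻¹⁶) = 1.31×10⁻⁸ A = 13.1 nA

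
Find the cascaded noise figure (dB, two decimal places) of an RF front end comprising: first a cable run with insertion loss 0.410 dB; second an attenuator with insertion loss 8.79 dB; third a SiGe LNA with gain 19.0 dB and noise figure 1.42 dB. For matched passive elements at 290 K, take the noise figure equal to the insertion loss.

Convert to linear (a loss of L dB is a gain of −L dB): F_i = 10^(NF_i/10), G_i = 10^(G_i,dB/10)
  Stage 1: F_1 = 10^(0.410/10) = 1.099, G_1 = 10^(−0.410/10) = 0.9099
  Stage 2: F_2 = 10^(8.79/10) = 7.568, G_2 = 10^(−8.79/10) = 0.1321
  Stage 3: F_3 = 10^(1.42/10) = 1.387, G_3 = 10^(19.0/10) = 79.43
Friis cascade:
  F = 1.099 + (7.568 − 1)/0.9099 + (1.387 − 1)/0.1202 = 11.53
NF = 10 log₁₀(11.53) = 10.62 dB

10.62 dB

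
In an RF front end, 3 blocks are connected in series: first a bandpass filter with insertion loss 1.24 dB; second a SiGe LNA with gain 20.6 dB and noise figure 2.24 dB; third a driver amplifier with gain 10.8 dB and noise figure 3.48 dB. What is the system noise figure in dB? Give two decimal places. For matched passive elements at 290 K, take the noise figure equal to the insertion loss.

3.51 dB

Convert to linear (a loss of L dB is a gain of −L dB): F_i = 10^(NF_i/10), G_i = 10^(G_i,dB/10)
  Stage 1: F_1 = 10^(1.24/10) = 1.330, G_1 = 10^(−1.24/10) = 0.7516
  Stage 2: F_2 = 10^(2.24/10) = 1.675, G_2 = 10^(20.6/10) = 114.8
  Stage 3: F_3 = 10^(3.48/10) = 2.228, G_3 = 10^(10.8/10) = 12.02
Friis cascade:
  F = 1.330 + (1.675 − 1)/0.7516 + (2.228 − 1)/86.30 = 2.243
NF = 10 log₁₀(2.243) = 3.51 dB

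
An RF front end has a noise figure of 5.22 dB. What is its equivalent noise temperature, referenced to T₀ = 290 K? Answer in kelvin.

675 K

F = 10^(5.22/10) = 3.3266
T_e = (F − 1)·T₀ = (3.3266 − 1) × 290 = 675 K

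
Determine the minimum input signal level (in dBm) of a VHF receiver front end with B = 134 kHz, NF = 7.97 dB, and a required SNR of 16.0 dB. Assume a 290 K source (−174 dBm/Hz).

Sensitivity = −174 + 10 log₁₀(B) + NF + SNR_min
= −174 + 51.27 + 7.97 + 16.0
= −98.76 dBm → −98.8 dBm

−98.8 dBm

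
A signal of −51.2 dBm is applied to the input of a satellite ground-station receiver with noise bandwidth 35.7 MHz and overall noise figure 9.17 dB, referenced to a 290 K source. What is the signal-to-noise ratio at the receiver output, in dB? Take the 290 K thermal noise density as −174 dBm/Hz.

38.1 dB

Noise floor: N = −174 + 10 log₁₀(B) + NF
10 log₁₀(3.57×10⁷) = 75.53 dB
N = −174 + 75.53 + 9.17 = −89.30 dBm
SNR = P_sig − N = −51.2 − (−89.30) = 38.10 dB → 38.1 dB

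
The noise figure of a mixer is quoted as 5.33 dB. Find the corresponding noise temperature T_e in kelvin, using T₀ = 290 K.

699 K

F = 10^(5.33/10) = 3.41193
T_e = (F − 1)·T₀ = (3.41193 − 1) × 290 = 699 K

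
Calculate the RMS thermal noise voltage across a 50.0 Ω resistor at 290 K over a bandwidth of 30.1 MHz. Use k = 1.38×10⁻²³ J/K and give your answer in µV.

4.91 µV

V_n = √(4kTRB)
4kTRB = 4 × 1.38×10⁻²³ × 290 × 5.00×10¹ × 3.01×10⁷ = 2.41×10⁻¹¹ V²
V_n = √(2.41×10⁻¹¹) = 4.91×10⁻⁶ V = 4.91 µV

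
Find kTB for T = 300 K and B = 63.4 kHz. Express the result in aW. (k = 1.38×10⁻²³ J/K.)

P_n = kTB = 1.38×10⁻²³ × 300 × 6.34×10⁴ = 2.62×10⁻¹⁶ W = 262 aW

262 aW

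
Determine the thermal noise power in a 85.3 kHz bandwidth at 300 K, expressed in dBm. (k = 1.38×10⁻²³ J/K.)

P_n = kTB = 1.38×10⁻²³ × 300 × 8.53×10⁴ = 3.53×10⁻¹⁶ W
In dBm: 10 log₁₀(3.53×10⁻¹⁶ / 10⁻³) = −124.5 dBm

−124.5 dBm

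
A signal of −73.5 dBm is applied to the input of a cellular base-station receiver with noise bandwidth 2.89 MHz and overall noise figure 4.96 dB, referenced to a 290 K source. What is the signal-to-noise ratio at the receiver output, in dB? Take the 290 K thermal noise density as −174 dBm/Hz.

Noise floor: N = −174 + 10 log₁₀(B) + NF
10 log₁₀(2.89×10⁶) = 64.61 dB
N = −174 + 64.61 + 4.96 = −104.43 dBm
SNR = P_sig − N = −73.5 − (−104.43) = 30.93 dB → 30.9 dB

30.9 dB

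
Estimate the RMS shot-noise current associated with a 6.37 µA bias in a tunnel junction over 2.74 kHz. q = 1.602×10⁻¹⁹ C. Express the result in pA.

I_n = √(2qI·B)
2qI·B = 2 × 1.602×10⁻¹⁹ × 6.37×10⁻⁶ × 2.74×10³ = 5.59×10⁻²¹ A²
I_n = √(5.59×10⁻²¹) = 7.48×10⁻¹¹ A = 74.8 pA

74.8 pA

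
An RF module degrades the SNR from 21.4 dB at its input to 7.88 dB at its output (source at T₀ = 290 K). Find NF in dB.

NF (dB) = SNR_in(dB) − SNR_out(dB) when the source is at T₀
NF = 21.4 − 7.88 = 13.52 dB

13.52 dB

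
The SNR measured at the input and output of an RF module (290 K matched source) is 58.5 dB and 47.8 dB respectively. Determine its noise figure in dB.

10.7 dB

NF (dB) = SNR_in(dB) − SNR_out(dB) when the source is at T₀
NF = 58.5 − 47.8 = 10.7 dB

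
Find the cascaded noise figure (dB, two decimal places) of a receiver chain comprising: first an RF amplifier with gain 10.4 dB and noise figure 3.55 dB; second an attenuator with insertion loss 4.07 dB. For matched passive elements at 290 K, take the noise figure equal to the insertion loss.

3.81 dB

Convert to linear (a loss of L dB is a gain of −L dB): F_i = 10^(NF_i/10), G_i = 10^(G_i,dB/10)
  Stage 1: F_1 = 10^(3.55/10) = 2.265, G_1 = 10^(10.4/10) = 10.96
  Stage 2: F_2 = 10^(4.07/10) = 2.553, G_2 = 10^(−4.07/10) = 0.3917
Friis cascade:
  F = 2.265 + (2.553 − 1)/10.96 = 2.406
NF = 10 log₁₀(2.406) = 3.81 dB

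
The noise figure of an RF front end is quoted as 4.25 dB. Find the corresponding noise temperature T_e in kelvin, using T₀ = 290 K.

482 K

F = 10^(4.25/10) = 2.66073
T_e = (F − 1)·T₀ = (2.66073 − 1) × 290 = 482 K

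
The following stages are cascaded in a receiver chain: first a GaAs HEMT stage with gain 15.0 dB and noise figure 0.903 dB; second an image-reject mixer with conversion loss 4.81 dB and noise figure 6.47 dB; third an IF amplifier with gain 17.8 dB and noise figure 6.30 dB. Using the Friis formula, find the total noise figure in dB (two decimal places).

2.18 dB

Convert to linear (a loss of L dB is a gain of −L dB): F_i = 10^(NF_i/10), G_i = 10^(G_i,dB/10)
  Stage 1: F_1 = 10^(0.903/10) = 1.231, G_1 = 10^(15.0/10) = 31.62
  Stage 2: F_2 = 10^(6.47/10) = 4.436, G_2 = 10^(−4.81/10) = 0.3304
  Stage 3: F_3 = 10^(6.30/10) = 4.266, G_3 = 10^(17.8/10) = 60.26
Friis cascade:
  F = 1.231 + (4.436 − 1)/31.62 + (4.266 − 1)/10.45 = 1.652
NF = 10 log₁₀(1.652) = 2.18 dB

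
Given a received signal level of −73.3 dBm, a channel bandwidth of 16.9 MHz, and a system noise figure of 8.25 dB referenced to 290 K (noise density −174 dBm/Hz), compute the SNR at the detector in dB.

20.2 dB

Noise floor: N = −174 + 10 log₁₀(B) + NF
10 log₁₀(1.69×10⁷) = 72.28 dB
N = −174 + 72.28 + 8.25 = −93.47 dBm
SNR = P_sig − N = −73.3 − (−93.47) = 20.17 dB → 20.2 dB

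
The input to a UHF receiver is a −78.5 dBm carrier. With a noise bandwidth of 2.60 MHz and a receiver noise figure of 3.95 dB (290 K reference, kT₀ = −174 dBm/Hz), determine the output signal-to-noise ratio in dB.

Noise floor: N = −174 + 10 log₁₀(B) + NF
10 log₁₀(2.60×10⁶) = 64.15 dB
N = −174 + 64.15 + 3.95 = −105.90 dBm
SNR = P_sig − N = −78.5 − (−105.90) = 27.40 dB → 27.4 dB

27.4 dB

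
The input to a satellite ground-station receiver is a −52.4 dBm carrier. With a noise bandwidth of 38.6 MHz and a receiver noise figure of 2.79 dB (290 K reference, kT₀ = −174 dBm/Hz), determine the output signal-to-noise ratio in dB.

42.9 dB

Noise floor: N = −174 + 10 log₁₀(B) + NF
10 log₁₀(3.86×10⁷) = 75.87 dB
N = −174 + 75.87 + 2.79 = −95.34 dBm
SNR = P_sig − N = −52.4 − (−95.34) = 42.94 dB → 42.9 dB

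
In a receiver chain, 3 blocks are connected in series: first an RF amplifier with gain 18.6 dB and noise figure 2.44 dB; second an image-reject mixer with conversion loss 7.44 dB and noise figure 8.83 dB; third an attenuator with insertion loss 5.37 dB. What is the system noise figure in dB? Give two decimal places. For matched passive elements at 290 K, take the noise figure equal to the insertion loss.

Convert to linear (a loss of L dB is a gain of −L dB): F_i = 10^(NF_i/10), G_i = 10^(G_i,dB/10)
  Stage 1: F_1 = 10^(2.44/10) = 1.754, G_1 = 10^(18.6/10) = 72.44
  Stage 2: F_2 = 10^(8.83/10) = 7.638, G_2 = 10^(−7.44/10) = 0.1803
  Stage 3: F_3 = 10^(5.37/10) = 3.443, G_3 = 10^(−5.37/10) = 0.2904
Friis cascade:
  F = 1.754 + (7.638 − 1)/72.44 + (3.443 − 1)/13.06 = 2.033
NF = 10 log₁₀(2.033) = 3.08 dB

3.08 dB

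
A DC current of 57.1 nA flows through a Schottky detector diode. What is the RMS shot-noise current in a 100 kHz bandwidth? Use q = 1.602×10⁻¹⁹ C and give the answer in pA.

I_n = √(2qI·B)
2qI·B = 2 × 1.602×10⁻¹⁹ × 5.71×10⁻⁸ × 1.00×10⁵ = 1.83×10⁻²¹ A²
I_n = √(1.83×10⁻²¹) = 4.28×10⁻¹¹ A = 42.8 pA

42.8 pA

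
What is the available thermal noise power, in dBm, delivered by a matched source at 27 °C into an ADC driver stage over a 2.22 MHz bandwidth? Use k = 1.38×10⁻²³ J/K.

T = 27 °C + 273.15 = 300.15 K
P_n = kTB = 1.38×10⁻²³ × 300.15 × 2.22×10⁶ = 9.20×10⁻¹⁵ W
In dBm: 10 log₁₀(9.20×10⁻¹⁵ / 10⁻³) = −110.4 dBm

−110.4 dBm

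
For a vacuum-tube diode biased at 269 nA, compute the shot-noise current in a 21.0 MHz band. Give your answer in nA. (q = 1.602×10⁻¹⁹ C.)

I_n = √(2qI·B)
2qI·B = 2 × 1.602×10⁻¹⁹ × 2.69×10⁻⁷ × 2.10×10⁷ = 1.81×10⁻¹⁸ A²
I_n = √(1.81×10⁻¹⁸) = 1.35×10⁻⁹ A = 1.35 nA

1.35 nA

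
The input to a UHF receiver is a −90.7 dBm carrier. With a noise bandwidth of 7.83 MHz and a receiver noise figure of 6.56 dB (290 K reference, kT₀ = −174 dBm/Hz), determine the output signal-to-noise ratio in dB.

Noise floor: N = −174 + 10 log₁₀(B) + NF
10 log₁₀(7.83×10⁶) = 68.94 dB
N = −174 + 68.94 + 6.56 = −98.50 dBm
SNR = P_sig − N = −90.7 − (−98.50) = 7.80 dB → 7.8 dB

7.8 dB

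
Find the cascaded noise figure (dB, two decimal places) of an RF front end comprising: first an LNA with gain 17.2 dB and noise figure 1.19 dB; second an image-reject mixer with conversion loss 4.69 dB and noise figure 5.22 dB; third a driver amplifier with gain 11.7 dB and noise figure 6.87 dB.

Convert to linear (a loss of L dB is a gain of −L dB): F_i = 10^(NF_i/10), G_i = 10^(G_i,dB/10)
  Stage 1: F_1 = 10^(1.19/10) = 1.315, G_1 = 10^(17.2/10) = 52.48
  Stage 2: F_2 = 10^(5.22/10) = 3.327, G_2 = 10^(−4.69/10) = 0.3396
  Stage 3: F_3 = 10^(6.87/10) = 4.864, G_3 = 10^(11.7/10) = 14.79
Friis cascade:
  F = 1.315 + (3.327 − 1)/52.48 + (4.864 − 1)/17.82 = 1.576
NF = 10 log₁₀(1.576) = 1.98 dB

1.98 dB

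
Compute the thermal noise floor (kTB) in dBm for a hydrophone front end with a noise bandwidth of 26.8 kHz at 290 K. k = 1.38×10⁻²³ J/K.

−129.7 dBm

P_n = kTB = 1.38×10⁻²³ × 290 × 2.68×10⁴ = 1.07×10⁻¹⁶ W
In dBm: 10 log₁₀(1.07×10⁻¹⁶ / 10⁻³) = −129.7 dBm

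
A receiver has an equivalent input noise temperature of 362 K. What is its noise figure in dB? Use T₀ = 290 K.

F = 1 + T_e/T₀ = 1 + 362/290 = 2.24828
NF = 10 log₁₀(2.24828) = 3.52 dB

3.52 dB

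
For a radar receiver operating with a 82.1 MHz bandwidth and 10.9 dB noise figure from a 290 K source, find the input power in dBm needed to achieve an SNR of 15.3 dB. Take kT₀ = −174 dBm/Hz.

Sensitivity = −174 + 10 log₁₀(B) + NF + SNR_min
= −174 + 79.14 + 10.9 + 15.3
= −68.66 dBm → −68.7 dBm

−68.7 dBm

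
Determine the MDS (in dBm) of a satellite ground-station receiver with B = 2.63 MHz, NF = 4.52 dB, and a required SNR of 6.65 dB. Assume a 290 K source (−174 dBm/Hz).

Sensitivity = −174 + 10 log₁₀(B) + NF + SNR_min
= −174 + 64.2 + 4.52 + 6.65
= −98.63 dBm → −98.6 dBm

−98.6 dBm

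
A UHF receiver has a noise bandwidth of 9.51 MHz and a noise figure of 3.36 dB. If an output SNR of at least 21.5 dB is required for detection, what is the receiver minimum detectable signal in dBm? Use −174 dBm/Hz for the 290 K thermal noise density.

Sensitivity = −174 + 10 log₁₀(B) + NF + SNR_min
= −174 + 69.78 + 3.36 + 21.5
= −79.36 dBm → −79.4 dBm

−79.4 dBm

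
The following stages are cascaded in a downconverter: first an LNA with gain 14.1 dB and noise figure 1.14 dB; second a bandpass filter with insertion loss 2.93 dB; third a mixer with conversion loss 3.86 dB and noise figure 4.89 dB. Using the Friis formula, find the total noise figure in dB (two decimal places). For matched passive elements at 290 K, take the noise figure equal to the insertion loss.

1.75 dB

Convert to linear (a loss of L dB is a gain of −L dB): F_i = 10^(NF_i/10), G_i = 10^(G_i,dB/10)
  Stage 1: F_1 = 10^(1.14/10) = 1.300, G_1 = 10^(14.1/10) = 25.70
  Stage 2: F_2 = 10^(2.93/10) = 1.963, G_2 = 10^(−2.93/10) = 0.5093
  Stage 3: F_3 = 10^(4.89/10) = 3.083, G_3 = 10^(−3.86/10) = 0.4111
Friis cascade:
  F = 1.300 + (1.963 − 1)/25.70 + (3.083 − 1)/13.09 = 1.497
NF = 10 log₁₀(1.497) = 1.75 dB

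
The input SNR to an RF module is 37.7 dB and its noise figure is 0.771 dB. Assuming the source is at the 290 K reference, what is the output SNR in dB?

By definition F = SNR_in/SNR_out, so in dB: SNR_out = SNR_in − NF
SNR_out = 37.7 − 0.771 = 36.929 dB

36.929 dB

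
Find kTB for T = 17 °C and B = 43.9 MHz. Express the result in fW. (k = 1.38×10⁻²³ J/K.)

T = 17 °C + 273.15 = 290.15 K
P_n = kTB = 1.38×10⁻²³ × 290.15 × 4.39×10⁷ = 1.76×10⁻¹³ W = 176 fW

176 fW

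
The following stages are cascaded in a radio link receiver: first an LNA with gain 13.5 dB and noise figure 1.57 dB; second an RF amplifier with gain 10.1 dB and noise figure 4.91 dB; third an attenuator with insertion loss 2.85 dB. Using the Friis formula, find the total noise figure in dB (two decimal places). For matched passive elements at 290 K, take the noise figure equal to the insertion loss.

1.86 dB

Convert to linear (a loss of L dB is a gain of −L dB): F_i = 10^(NF_i/10), G_i = 10^(G_i,dB/10)
  Stage 1: F_1 = 10^(1.57/10) = 1.435, G_1 = 10^(13.5/10) = 22.39
  Stage 2: F_2 = 10^(4.91/10) = 3.097, G_2 = 10^(10.1/10) = 10.23
  Stage 3: F_3 = 10^(2.85/10) = 1.928, G_3 = 10^(−2.85/10) = 0.5188
Friis cascade:
  F = 1.435 + (3.097 − 1)/22.39 + (1.928 − 1)/229.1 = 1.533
NF = 10 log₁₀(1.533) = 1.86 dB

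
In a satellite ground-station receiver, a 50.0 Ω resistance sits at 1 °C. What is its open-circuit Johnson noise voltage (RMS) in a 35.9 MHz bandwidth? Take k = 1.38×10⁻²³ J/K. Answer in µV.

5.21 µV

T = 1 °C + 273.15 = 274.15 K
V_n = √(4kTRB)
4kTRB = 4 × 1.38×10⁻²³ × 274.15 × 5.00×10¹ × 3.59×10⁷ = 2.72×10⁻¹¹ V²
V_n = √(2.72×10⁻¹¹) = 5.21×10⁻⁶ V = 5.21 µV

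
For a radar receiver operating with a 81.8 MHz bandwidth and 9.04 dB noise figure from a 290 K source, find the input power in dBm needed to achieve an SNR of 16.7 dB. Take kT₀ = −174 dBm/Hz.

Sensitivity = −174 + 10 log₁₀(B) + NF + SNR_min
= −174 + 79.13 + 9.04 + 16.7
= −69.13 dBm → −69.1 dBm

−69.1 dBm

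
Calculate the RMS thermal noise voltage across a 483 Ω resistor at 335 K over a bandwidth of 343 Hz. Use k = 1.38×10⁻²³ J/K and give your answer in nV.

55.3 nV

V_n = √(4kTRB)
4kTRB = 4 × 1.38×10⁻²³ × 335 × 4.83×10² × 3.43×10² = 3.06×10⁻¹⁵ V²
V_n = √(3.06×10⁻¹⁵) = 5.53×10⁻⁸ V = 55.3 nV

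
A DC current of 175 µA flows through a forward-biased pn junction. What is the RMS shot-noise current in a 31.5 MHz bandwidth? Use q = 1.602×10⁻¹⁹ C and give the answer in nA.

42.0 nA

I_n = √(2qI·B)
2qI·B = 2 × 1.602×10⁻¹⁹ × 1.75×10⁻⁴ × 3.15×10⁷ = 1.77×10⁻¹⁵ A²
I_n = √(1.77×10⁻¹⁵) = 4.20×10⁻⁸ A = 42.0 nA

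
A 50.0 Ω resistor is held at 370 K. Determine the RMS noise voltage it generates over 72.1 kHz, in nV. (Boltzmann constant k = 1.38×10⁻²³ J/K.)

V_n = √(4kTRB)
4kTRB = 4 × 1.38×10⁻²³ × 370 × 5.00×10¹ × 7.21×10⁴ = 7.36×10⁻¹⁴ V²
V_n = √(7.36×10⁻¹⁴) = 2.71×10⁻⁷ V = 271 nV

271 nV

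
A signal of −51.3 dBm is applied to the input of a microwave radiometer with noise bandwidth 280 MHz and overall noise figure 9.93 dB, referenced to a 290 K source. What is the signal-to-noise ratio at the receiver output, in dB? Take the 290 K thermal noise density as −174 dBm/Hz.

Noise floor: N = −174 + 10 log₁₀(B) + NF
10 log₁₀(2.80×10⁸) = 84.47 dB
N = −174 + 84.47 + 9.93 = −79.60 dBm
SNR = P_sig − N = −51.3 − (−79.60) = 28.30 dB → 28.3 dB

28.3 dB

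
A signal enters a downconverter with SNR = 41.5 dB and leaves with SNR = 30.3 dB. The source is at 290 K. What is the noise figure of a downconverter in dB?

NF (dB) = SNR_in(dB) − SNR_out(dB) when the source is at T₀
NF = 41.5 − 30.3 = 11.2 dB

11.2 dB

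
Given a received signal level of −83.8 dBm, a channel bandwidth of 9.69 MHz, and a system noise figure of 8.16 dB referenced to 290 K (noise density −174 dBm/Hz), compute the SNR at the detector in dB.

Noise floor: N = −174 + 10 log₁₀(B) + NF
10 log₁₀(9.69×10⁶) = 69.86 dB
N = −174 + 69.86 + 8.16 = −95.98 dBm
SNR = P_sig − N = −83.8 − (−95.98) = 12.18 dB → 12.2 dB

12.2 dB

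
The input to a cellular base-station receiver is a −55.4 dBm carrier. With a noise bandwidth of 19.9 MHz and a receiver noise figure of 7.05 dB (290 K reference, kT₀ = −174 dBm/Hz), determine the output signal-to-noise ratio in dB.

38.6 dB

Noise floor: N = −174 + 10 log₁₀(B) + NF
10 log₁₀(1.99×10⁷) = 72.99 dB
N = −174 + 72.99 + 7.05 = −93.96 dBm
SNR = P_sig − N = −55.4 − (−93.96) = 38.56 dB → 38.6 dB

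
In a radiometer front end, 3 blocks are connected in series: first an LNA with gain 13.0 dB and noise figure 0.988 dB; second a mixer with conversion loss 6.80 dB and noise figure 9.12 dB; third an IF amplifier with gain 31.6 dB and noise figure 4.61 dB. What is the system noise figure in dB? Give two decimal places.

Convert to linear (a loss of L dB is a gain of −L dB): F_i = 10^(NF_i/10), G_i = 10^(G_i,dB/10)
  Stage 1: F_1 = 10^(0.988/10) = 1.255, G_1 = 10^(13.0/10) = 19.95
  Stage 2: F_2 = 10^(9.12/10) = 8.166, G_2 = 10^(−6.80/10) = 0.2089
  Stage 3: F_3 = 10^(4.61/10) = 2.891, G_3 = 10^(31.6/10) = 1445
Friis cascade:
  F = 1.255 + (8.166 − 1)/19.95 + (2.891 − 1)/4.169 = 2.068
NF = 10 log₁₀(2.068) = 3.16 dB

3.16 dB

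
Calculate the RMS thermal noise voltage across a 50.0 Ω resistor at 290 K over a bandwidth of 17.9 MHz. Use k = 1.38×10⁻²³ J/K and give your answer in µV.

3.79 µV

V_n = √(4kTRB)
4kTRB = 4 × 1.38×10⁻²³ × 290 × 5.00×10¹ × 1.79×10⁷ = 1.43×10⁻¹¹ V²
V_n = √(1.43×10⁻¹¹) = 3.79×10⁻⁶ V = 3.79 µV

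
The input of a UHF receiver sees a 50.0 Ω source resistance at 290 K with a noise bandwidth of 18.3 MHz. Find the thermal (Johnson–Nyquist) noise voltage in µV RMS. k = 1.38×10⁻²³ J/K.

3.83 µV

V_n = √(4kTRB)
4kTRB = 4 × 1.38×10⁻²³ × 290 × 5.00×10¹ × 1.83×10⁷ = 1.46×10⁻¹¹ V²
V_n = √(1.46×10⁻¹¹) = 3.83×10⁻⁶ V = 3.83 µV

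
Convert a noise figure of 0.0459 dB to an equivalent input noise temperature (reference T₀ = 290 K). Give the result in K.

3.08 K

F = 10^(0.0459/10) = 1.01062
T_e = (F − 1)·T₀ = (1.01062 − 1) × 290 = 3.08 K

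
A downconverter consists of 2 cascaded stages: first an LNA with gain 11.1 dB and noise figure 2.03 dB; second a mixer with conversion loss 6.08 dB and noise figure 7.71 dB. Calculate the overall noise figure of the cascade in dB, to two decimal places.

Convert to linear (a loss of L dB is a gain of −L dB): F_i = 10^(NF_i/10), G_i = 10^(G_i,dB/10)
  Stage 1: F_1 = 10^(2.03/10) = 1.596, G_1 = 10^(11.1/10) = 12.88
  Stage 2: F_2 = 10^(7.71/10) = 5.902, G_2 = 10^(−6.08/10) = 0.2466
Friis cascade:
  F = 1.596 + (5.902 − 1)/12.88 = 1.976
NF = 10 log₁₀(1.976) = 2.96 dB

2.96 dB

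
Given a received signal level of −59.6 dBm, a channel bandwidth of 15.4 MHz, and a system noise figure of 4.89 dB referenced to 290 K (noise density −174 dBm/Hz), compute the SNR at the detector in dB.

Noise floor: N = −174 + 10 log₁₀(B) + NF
10 log₁₀(1.54×10⁷) = 71.88 dB
N = −174 + 71.88 + 4.89 = −97.23 dBm
SNR = P_sig − N = −59.6 − (−97.23) = 37.63 dB → 37.6 dB

37.6 dB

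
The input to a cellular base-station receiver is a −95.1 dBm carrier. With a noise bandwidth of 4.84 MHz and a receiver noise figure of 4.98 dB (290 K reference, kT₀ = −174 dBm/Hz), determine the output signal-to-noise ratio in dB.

Noise floor: N = −174 + 10 log₁₀(B) + NF
10 log₁₀(4.84×10⁶) = 66.85 dB
N = −174 + 66.85 + 4.98 = −102.17 dBm
SNR = P_sig − N = −95.1 − (−102.17) = 7.07 dB → 7.1 dB

7.1 dB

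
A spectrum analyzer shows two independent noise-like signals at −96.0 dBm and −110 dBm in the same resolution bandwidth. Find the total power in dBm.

−95.8 dBm

Convert to linear, add, convert back:
P₁ = 2.51×10⁻¹³ W, P₂ = 1.00×10⁻¹⁴ W
P_tot = 2.61×10⁻¹³ W → 10 log₁₀(P_tot / 10⁻³) = −95.8 dBm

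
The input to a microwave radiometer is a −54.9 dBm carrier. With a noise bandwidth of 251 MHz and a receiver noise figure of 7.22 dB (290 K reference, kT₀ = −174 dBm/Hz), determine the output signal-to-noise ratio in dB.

27.9 dB

Noise floor: N = −174 + 10 log₁₀(B) + NF
10 log₁₀(2.51×10⁸) = 84 dB
N = −174 + 84 + 7.22 = −82.78 dBm
SNR = P_sig − N = −54.9 − (−82.78) = 27.88 dB → 27.9 dB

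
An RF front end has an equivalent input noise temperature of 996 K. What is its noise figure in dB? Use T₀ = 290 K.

F = 1 + T_e/T₀ = 1 + 996/290 = 4.43448
NF = 10 log₁₀(4.43448) = 6.47 dB

6.47 dB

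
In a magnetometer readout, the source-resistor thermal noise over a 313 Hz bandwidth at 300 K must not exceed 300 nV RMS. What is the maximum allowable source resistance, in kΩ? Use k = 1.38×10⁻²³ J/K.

17.4 kΩ

Johnson–Nyquist: V_n = √(4kTRB) ⇒ R = V_n² / (4kTB)
4kTB = 4 × 1.38×10⁻²³ × 300 × 3.13×10² = 5.18×10⁻¹⁸
R = (3.00×10⁻⁷)² / 5.18×10⁻¹⁸ = 1.74×10⁴ Ω = 17.4 kΩ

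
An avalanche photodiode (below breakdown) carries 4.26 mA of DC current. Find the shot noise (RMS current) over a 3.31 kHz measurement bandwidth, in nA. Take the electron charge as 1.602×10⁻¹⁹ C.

2.13 nA

I_n = √(2qI·B)
2qI·B = 2 × 1.602×10⁻¹⁹ × 4.26×10⁻³ × 3.31×10³ = 4.52×10⁻¹⁸ A²
I_n = √(4.52×10⁻¹⁸) = 2.13×10⁻⁹ A = 2.13 nA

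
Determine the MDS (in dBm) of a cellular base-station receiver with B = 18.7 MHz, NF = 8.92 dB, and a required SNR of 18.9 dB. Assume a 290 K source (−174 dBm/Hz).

−73.5 dBm

Sensitivity = −174 + 10 log₁₀(B) + NF + SNR_min
= −174 + 72.72 + 8.92 + 18.9
= −73.46 dBm → −73.5 dBm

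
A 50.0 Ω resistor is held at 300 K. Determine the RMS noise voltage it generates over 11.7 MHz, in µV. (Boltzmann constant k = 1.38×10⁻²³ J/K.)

3.11 µV

V_n = √(4kTRB)
4kTRB = 4 × 1.38×10⁻²³ × 300 × 5.00×10¹ × 1.17×10⁷ = 9.69×10⁻¹² V²
V_n = √(9.69×10⁻¹²) = 3.11×10⁻⁶ V = 3.11 µV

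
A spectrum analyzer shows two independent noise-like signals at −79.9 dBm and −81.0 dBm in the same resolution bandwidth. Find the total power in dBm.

Convert to linear, add, convert back:
P₁ = 1.02×10⁻¹¹ W, P₂ = 7.94×10⁻¹² W
P_tot = 1.82×10⁻¹¹ W → 10 log₁₀(P_tot / 10⁻³) = −77.4 dBm

−77.4 dBm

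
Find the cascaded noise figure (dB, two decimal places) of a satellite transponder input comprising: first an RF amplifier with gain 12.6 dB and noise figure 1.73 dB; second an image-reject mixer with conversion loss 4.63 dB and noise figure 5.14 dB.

2.08 dB

Convert to linear (a loss of L dB is a gain of −L dB): F_i = 10^(NF_i/10), G_i = 10^(G_i,dB/10)
  Stage 1: F_1 = 10^(1.73/10) = 1.489, G_1 = 10^(12.6/10) = 18.20
  Stage 2: F_2 = 10^(5.14/10) = 3.266, G_2 = 10^(−4.63/10) = 0.3443
Friis cascade:
  F = 1.489 + (3.266 − 1)/18.20 = 1.614
NF = 10 log₁₀(1.614) = 2.08 dB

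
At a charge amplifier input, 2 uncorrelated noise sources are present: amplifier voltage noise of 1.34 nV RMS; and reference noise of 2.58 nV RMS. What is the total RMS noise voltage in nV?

2.91 nV

Uncorrelated sources add in power (mean-square): V_tot = √(ΣV_i²)
V_tot = √[(1.34×10⁻⁹)² + (2.58×10⁻⁹)²] = 2.91×10⁻⁹ V = 2.91 nV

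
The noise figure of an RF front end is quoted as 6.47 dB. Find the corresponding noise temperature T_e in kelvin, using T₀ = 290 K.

996 K

F = 10^(6.47/10) = 4.43609
T_e = (F − 1)·T₀ = (4.43609 − 1) × 290 = 996 K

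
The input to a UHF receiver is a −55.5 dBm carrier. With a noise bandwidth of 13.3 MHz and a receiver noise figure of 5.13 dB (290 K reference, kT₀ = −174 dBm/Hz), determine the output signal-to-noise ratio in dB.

Noise floor: N = −174 + 10 log₁₀(B) + NF
10 log₁₀(1.33×10⁷) = 71.24 dB
N = −174 + 71.24 + 5.13 = −97.63 dBm
SNR = P_sig − N = −55.5 − (−97.63) = 42.13 dB → 42.1 dB

42.1 dB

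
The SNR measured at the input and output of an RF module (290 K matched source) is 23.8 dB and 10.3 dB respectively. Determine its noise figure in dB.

13.5 dB

NF (dB) = SNR_in(dB) − SNR_out(dB) when the source is at T₀
NF = 23.8 − 10.3 = 13.5 dB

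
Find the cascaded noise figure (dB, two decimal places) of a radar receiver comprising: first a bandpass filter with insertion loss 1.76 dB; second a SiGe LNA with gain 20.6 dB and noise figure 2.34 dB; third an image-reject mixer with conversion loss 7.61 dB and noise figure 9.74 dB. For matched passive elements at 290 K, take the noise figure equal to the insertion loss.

Convert to linear (a loss of L dB is a gain of −L dB): F_i = 10^(NF_i/10), G_i = 10^(G_i,dB/10)
  Stage 1: F_1 = 10^(1.76/10) = 1.500, G_1 = 10^(−1.76/10) = 0.6668
  Stage 2: F_2 = 10^(2.34/10) = 1.714, G_2 = 10^(20.6/10) = 114.8
  Stage 3: F_3 = 10^(9.74/10) = 9.419, G_3 = 10^(−7.61/10) = 0.1734
Friis cascade:
  F = 1.500 + (1.714 − 1)/0.6668 + (9.419 − 1)/76.56 = 2.680
NF = 10 log₁₀(2.680) = 4.28 dB

4.28 dB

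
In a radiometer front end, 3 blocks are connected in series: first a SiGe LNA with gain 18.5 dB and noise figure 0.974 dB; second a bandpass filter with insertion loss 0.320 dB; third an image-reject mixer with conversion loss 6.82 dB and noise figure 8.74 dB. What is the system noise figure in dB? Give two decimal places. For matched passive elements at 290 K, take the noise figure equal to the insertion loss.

1.31 dB

Convert to linear (a loss of L dB is a gain of −L dB): F_i = 10^(NF_i/10), G_i = 10^(G_i,dB/10)
  Stage 1: F_1 = 10^(0.974/10) = 1.251, G_1 = 10^(18.5/10) = 70.79
  Stage 2: F_2 = 10^(0.320/10) = 1.076, G_2 = 10^(−0.320/10) = 0.9290
  Stage 3: F_3 = 10^(8.74/10) = 7.482, G_3 = 10^(−6.82/10) = 0.2080
Friis cascade:
  F = 1.251 + (1.076 − 1)/70.79 + (7.482 − 1)/65.77 = 1.351
NF = 10 log₁₀(1.351) = 1.31 dB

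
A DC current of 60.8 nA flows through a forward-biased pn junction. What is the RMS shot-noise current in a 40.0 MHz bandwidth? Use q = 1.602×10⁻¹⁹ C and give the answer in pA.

883 pA

I_n = √(2qI·B)
2qI·B = 2 × 1.602×10⁻¹⁹ × 6.08×10⁻⁸ × 4.00×10⁷ = 7.79×10⁻¹⁹ A²
I_n = √(7.79×10⁻¹⁹) = 8.83×10⁻¹⁰ A = 883 pA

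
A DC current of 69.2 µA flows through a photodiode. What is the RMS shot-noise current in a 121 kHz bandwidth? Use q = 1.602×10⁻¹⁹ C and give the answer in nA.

I_n = √(2qI·B)
2qI·B = 2 × 1.602×10⁻¹⁹ × 6.92×10⁻⁵ × 1.21×10⁵ = 2.68×10⁻¹⁸ A²
I_n = √(2.68×10⁻¹⁸) = 1.64×10⁻⁹ A = 1.64 nA

1.64 nA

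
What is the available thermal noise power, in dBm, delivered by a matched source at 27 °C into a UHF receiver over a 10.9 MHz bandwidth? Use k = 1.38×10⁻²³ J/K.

T = 27 °C + 273.15 = 300.15 K
P_n = kTB = 1.38×10⁻²³ × 300.15 × 1.09×10⁷ = 4.51×10⁻¹⁴ W
In dBm: 10 log₁₀(4.51×10⁻¹⁴ / 10⁻³) = −103.5 dBm

−103.5 dBm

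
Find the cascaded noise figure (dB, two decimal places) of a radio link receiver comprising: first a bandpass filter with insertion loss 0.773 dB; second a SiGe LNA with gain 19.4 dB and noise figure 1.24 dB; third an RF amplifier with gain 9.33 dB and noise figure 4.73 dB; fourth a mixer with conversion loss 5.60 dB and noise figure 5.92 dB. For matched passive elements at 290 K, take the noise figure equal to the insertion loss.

Convert to linear (a loss of L dB is a gain of −L dB): F_i = 10^(NF_i/10), G_i = 10^(G_i,dB/10)
  Stage 1: F_1 = 10^(0.773/10) = 1.195, G_1 = 10^(−0.773/10) = 0.8370
  Stage 2: F_2 = 10^(1.24/10) = 1.330, G_2 = 10^(19.4/10) = 87.10
  Stage 3: F_3 = 10^(4.73/10) = 2.972, G_3 = 10^(9.33/10) = 8.570
  Stage 4: F_4 = 10^(5.92/10) = 3.908, G_4 = 10^(−5.60/10) = 0.2754
Friis cascade:
  F = 1.195 + (1.330 − 1)/0.8370 + (2.972 − 1)/72.90 + (3.908 − 1)/624.7 = 1.621
NF = 10 log₁₀(1.621) = 2.10 dB

2.10 dB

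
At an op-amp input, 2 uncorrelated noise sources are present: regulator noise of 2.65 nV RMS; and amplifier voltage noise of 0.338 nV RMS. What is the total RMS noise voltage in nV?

2.67 nV

Uncorrelated sources add in power (mean-square): V_tot = √(ΣV_i²)
V_tot = √[(2.65×10⁻⁹)² + (3.38×10⁻¹⁰)²] = 2.67×10⁻⁹ V = 2.67 nV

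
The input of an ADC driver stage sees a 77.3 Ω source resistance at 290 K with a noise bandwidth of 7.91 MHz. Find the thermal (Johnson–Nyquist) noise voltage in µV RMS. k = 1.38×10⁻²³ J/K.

3.13 µV

V_n = √(4kTRB)
4kTRB = 4 × 1.38×10⁻²³ × 290 × 7.73×10¹ × 7.91×10⁶ = 9.79×10⁻¹² V²
V_n = √(9.79×10⁻¹²) = 3.13×10⁻⁶ V = 3.13 µV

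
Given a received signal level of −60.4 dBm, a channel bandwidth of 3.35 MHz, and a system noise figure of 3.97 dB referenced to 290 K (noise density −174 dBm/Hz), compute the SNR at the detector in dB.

Noise floor: N = −174 + 10 log₁₀(B) + NF
10 log₁₀(3.35×10⁶) = 65.25 dB
N = −174 + 65.25 + 3.97 = −104.78 dBm
SNR = P_sig − N = −60.4 − (−104.78) = 44.38 dB → 44.4 dB

44.4 dB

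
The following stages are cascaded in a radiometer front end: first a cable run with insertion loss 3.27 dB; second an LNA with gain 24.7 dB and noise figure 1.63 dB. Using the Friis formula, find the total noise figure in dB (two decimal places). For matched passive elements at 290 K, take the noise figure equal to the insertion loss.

Convert to linear (a loss of L dB is a gain of −L dB): F_i = 10^(NF_i/10), G_i = 10^(G_i,dB/10)
  Stage 1: F_1 = 10^(3.27/10) = 2.123, G_1 = 10^(−3.27/10) = 0.4710
  Stage 2: F_2 = 10^(1.63/10) = 1.455, G_2 = 10^(24.7/10) = 295.1
Friis cascade:
  F = 2.123 + (1.455 − 1)/0.4710 = 3.090
NF = 10 log₁₀(3.090) = 4.90 dB

4.90 dB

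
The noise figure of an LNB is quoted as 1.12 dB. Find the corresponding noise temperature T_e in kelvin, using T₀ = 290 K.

F = 10^(1.12/10) = 1.2942
T_e = (F − 1)·T₀ = (1.2942 − 1) × 290 = 85.3 K

85.3 K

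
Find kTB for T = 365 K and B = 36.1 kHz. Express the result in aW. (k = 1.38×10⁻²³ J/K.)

P_n = kTB = 1.38×10⁻²³ × 365 × 3.61×10⁴ = 1.82×10⁻¹⁶ W = 182 aW

182 aW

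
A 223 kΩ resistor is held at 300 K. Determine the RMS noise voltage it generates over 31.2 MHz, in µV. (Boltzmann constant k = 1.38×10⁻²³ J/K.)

V_n = √(4kTRB)
4kTRB = 4 × 1.38×10⁻²³ × 300 × 2.23×10⁵ × 3.12×10⁷ = 1.15×10⁻⁷ V²
V_n = √(1.15×10⁻⁷) = 3.39×10⁻⁴ V = 339 µV

339 µV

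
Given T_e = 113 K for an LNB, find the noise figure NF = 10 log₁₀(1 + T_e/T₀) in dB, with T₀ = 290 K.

F = 1 + T_e/T₀ = 1 + 113/290 = 1.38966
NF = 10 log₁₀(1.38966) = 1.43 dB

1.43 dB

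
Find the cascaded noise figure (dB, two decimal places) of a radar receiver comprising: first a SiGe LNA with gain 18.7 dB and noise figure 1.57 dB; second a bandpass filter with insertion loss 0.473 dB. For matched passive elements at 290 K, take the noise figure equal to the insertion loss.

Convert to linear (a loss of L dB is a gain of −L dB): F_i = 10^(NF_i/10), G_i = 10^(G_i,dB/10)
  Stage 1: F_1 = 10^(1.57/10) = 1.435, G_1 = 10^(18.7/10) = 74.13
  Stage 2: F_2 = 10^(0.473/10) = 1.115, G_2 = 10^(−0.473/10) = 0.8968
Friis cascade:
  F = 1.435 + (1.115 − 1)/74.13 = 1.437
NF = 10 log₁₀(1.437) = 1.57 dB

1.57 dB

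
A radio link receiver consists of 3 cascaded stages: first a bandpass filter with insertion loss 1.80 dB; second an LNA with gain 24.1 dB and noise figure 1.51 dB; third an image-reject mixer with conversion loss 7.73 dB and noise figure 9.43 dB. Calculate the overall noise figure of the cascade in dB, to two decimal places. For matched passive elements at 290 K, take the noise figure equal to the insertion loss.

3.40 dB

Convert to linear (a loss of L dB is a gain of −L dB): F_i = 10^(NF_i/10), G_i = 10^(G_i,dB/10)
  Stage 1: F_1 = 10^(1.80/10) = 1.514, G_1 = 10^(−1.80/10) = 0.6607
  Stage 2: F_2 = 10^(1.51/10) = 1.416, G_2 = 10^(24.1/10) = 257.0
  Stage 3: F_3 = 10^(9.43/10) = 8.770, G_3 = 10^(−7.73/10) = 0.1687
Friis cascade:
  F = 1.514 + (1.416 − 1)/0.6607 + (8.770 − 1)/169.8 = 2.189
NF = 10 log₁₀(2.189) = 3.40 dB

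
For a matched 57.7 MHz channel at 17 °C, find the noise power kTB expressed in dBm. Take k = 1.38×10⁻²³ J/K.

−96.4 dBm

T = 17 °C + 273.15 = 290.15 K
P_n = kTB = 1.38×10⁻²³ × 290.15 × 5.77×10⁷ = 2.31×10⁻¹³ W
In dBm: 10 log₁₀(2.31×10⁻¹³ / 10⁻³) = −96.4 dBm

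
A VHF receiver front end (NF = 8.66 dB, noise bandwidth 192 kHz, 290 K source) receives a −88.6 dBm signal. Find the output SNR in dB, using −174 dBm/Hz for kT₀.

23.9 dB

Noise floor: N = −174 + 10 log₁₀(B) + NF
10 log₁₀(1.92×10⁵) = 52.83 dB
N = −174 + 52.83 + 8.66 = −112.51 dBm
SNR = P_sig − N = −88.6 − (−112.51) = 23.91 dB → 23.9 dB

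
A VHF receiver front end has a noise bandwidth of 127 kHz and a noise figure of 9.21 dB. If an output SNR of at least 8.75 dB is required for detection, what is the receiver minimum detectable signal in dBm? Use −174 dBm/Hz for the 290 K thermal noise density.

Sensitivity = −174 + 10 log₁₀(B) + NF + SNR_min
= −174 + 51.04 + 9.21 + 8.75
= −105.00 dBm → −105.0 dBm

−105.0 dBm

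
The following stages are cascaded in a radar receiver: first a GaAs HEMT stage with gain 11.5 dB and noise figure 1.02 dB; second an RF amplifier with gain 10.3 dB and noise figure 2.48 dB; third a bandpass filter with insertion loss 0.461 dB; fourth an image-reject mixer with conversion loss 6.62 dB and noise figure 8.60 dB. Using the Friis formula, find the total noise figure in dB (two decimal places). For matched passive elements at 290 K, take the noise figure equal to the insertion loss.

Convert to linear (a loss of L dB is a gain of −L dB): F_i = 10^(NF_i/10), G_i = 10^(G_i,dB/10)
  Stage 1: F_1 = 10^(1.02/10) = 1.265, G_1 = 10^(11.5/10) = 14.13
  Stage 2: F_2 = 10^(2.48/10) = 1.770, G_2 = 10^(10.3/10) = 10.72
  Stage 3: F_3 = 10^(0.461/10) = 1.112, G_3 = 10^(−0.461/10) = 0.8993
  Stage 4: F_4 = 10^(8.60/10) = 7.244, G_4 = 10^(−6.62/10) = 0.2178
Friis cascade:
  F = 1.265 + (1.770 − 1)/14.13 + (1.112 − 1)/151.4 + (7.244 − 1)/136.1 = 1.366
NF = 10 log₁₀(1.366) = 1.35 dB

1.35 dB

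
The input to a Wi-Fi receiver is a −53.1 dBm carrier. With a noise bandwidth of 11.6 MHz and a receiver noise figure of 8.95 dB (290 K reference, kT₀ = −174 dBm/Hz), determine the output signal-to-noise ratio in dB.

41.3 dB

Noise floor: N = −174 + 10 log₁₀(B) + NF
10 log₁₀(1.16×10⁷) = 70.64 dB
N = −174 + 70.64 + 8.95 = −94.41 dBm
SNR = P_sig − N = −53.1 − (−94.41) = 41.31 dB → 41.3 dB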